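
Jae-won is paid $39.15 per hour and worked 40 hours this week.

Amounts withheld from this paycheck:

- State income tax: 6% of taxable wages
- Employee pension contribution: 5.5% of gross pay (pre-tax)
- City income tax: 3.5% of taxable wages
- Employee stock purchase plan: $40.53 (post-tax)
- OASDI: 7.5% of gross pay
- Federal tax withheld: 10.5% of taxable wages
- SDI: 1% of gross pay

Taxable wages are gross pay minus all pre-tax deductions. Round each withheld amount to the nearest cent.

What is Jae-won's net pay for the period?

$1,010.25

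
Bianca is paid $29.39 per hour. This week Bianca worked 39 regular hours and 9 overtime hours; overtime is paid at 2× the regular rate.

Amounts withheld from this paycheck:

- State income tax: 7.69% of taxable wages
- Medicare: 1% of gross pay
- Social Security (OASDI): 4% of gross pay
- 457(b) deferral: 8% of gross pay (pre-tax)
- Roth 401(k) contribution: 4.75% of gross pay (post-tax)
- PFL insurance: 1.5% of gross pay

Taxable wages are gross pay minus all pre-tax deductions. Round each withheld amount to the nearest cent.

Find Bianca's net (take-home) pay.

Regular pay: 39 × $29.39 = $1,146.21
Overtime pay: 9 × $29.39 × 2 = $529.02
Gross pay = $1,146.21 + $529.02 = $1,675.23
457(b) deferral: $1,675.23 × 0.08 = $134.02
Taxable wages = $1,675.23 − $134.02 = $1,541.21
State income tax: $1,541.21 × 0.0769 = $118.52
Medicare: $1,675.23 × 0.01 = $16.75
Social Security (OASDI): $1,675.23 × 0.04 = $67.01
PFL insurance: $1,675.23 × 0.015 = $25.13
Roth 401(k) contribution: $1,675.23 × 0.0475 = $79.57
Total deductions = $134.02 + $118.52 + $16.75 + $67.01 + $25.13 + $79.57 = $441.00
Net pay = $1,675.23 − $441.00 = $1,234.23

$1,234.23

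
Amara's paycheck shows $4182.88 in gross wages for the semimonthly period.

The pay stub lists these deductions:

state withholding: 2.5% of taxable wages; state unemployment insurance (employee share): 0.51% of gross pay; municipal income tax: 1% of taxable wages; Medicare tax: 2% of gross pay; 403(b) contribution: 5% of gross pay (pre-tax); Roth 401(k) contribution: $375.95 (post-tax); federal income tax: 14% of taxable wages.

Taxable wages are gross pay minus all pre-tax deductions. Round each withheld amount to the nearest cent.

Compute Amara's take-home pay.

403(b) contribution: $4182.88 × 0.05 = $209.14
Taxable wages = $4182.88 − $209.14 = $3973.74
State withholding: $3973.74 × 0.025 = $99.34
Municipal income tax: $3973.74 × 0.01 = $39.74
Federal income tax: $3973.74 × 0.14 = $556.32
State unemployment insurance (employee share): $4182.88 × 0.0051 = $21.33
Medicare tax: $4182.88 × 0.02 = $83.66
Roth 401(k) contribution: $375.95
Total deductions = $209.14 + $99.34 + $39.74 + $556.32 + $21.33 + $83.66 + $375.95 = $1385.48
Net pay = $4182.88 − $1385.48 = $2797.40

$2797.40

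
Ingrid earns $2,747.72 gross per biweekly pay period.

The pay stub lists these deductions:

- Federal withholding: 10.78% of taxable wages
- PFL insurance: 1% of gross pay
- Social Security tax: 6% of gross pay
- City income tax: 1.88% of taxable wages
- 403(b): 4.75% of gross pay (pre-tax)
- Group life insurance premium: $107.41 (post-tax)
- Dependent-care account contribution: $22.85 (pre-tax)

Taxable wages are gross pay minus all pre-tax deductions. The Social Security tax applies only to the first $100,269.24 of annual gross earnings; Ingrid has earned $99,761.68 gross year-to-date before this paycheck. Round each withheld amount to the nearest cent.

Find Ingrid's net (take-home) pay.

Dependent-care account contribution: $22.85
403(b): $2,747.72 × 0.0475 = $130.52
Pre-tax total = $22.85 + $130.52 = $153.37
Taxable wages = $2,747.72 − $153.37 = $2,594.35
Federal withholding: $2,594.35 × 0.1078 = $279.67
City income tax: $2,594.35 × 0.0188 = $48.77
Social Security tax: only $100,269.24 − $99,761.68 = $507.56 of this check is subject → $507.56 × 0.06 = $30.45
PFL insurance: $2,747.72 × 0.01 = $27.48
Group life insurance premium: $107.41
Total deductions = $22.85 + $130.52 + $279.67 + $48.77 + $30.45 + $27.48 + $107.41 = $647.15
Net pay = $2,747.72 − $647.15 = $2,100.57

$2,100.57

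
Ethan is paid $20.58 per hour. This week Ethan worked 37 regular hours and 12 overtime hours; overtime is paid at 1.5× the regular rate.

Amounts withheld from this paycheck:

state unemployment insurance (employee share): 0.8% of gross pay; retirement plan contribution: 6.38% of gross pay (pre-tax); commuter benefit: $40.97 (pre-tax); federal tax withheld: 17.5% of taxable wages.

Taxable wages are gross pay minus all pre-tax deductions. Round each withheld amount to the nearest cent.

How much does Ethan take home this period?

$831.38

Regular pay: 37 × $20.58 = $761.46
Overtime pay: 12 × $20.58 × 1.5 = $370.44
Gross pay = $761.46 + $370.44 = $1,131.90
Commuter benefit: $40.97
Retirement plan contribution: $1,131.90 × 0.0638 = $72.22
Pre-tax total = $40.97 + $72.22 = $113.19
Taxable wages = $1,131.90 − $113.19 = $1,018.71
Federal tax withheld: $1,018.71 × 0.175 = $178.27
State unemployment insurance (employee share): $1,131.90 × 0.008 = $9.06
Total deductions = $40.97 + $72.22 + $178.27 + $9.06 = $300.52
Net pay = $1,131.90 − $300.52 = $831.38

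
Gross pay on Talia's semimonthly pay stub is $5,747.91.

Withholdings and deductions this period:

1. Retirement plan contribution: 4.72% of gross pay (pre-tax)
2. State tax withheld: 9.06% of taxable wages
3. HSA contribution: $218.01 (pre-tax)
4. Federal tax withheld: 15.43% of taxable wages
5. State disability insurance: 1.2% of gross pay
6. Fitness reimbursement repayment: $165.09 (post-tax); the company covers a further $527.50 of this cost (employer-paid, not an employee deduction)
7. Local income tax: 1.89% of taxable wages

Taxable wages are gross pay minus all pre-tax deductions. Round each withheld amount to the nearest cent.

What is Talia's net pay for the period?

$3,637.32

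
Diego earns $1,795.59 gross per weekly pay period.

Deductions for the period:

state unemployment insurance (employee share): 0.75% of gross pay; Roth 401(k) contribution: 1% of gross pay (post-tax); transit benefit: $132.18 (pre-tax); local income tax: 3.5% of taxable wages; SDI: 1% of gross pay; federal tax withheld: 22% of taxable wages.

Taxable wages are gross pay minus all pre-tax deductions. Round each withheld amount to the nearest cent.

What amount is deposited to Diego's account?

Transit benefit: $132.18
Taxable wages = $1,795.59 − $132.18 = $1,663.41
Federal tax withheld: $1,663.41 × 0.22 = $365.95
Local income tax: $1,663.41 × 0.035 = $58.22
SDI: $1,795.59 × 0.01 = $17.96
State unemployment insurance (employee share): $1,795.59 × 0.0075 = $13.47
Roth 401(k) contribution: $1,795.59 × 0.01 = $17.96
Total deductions = $132.18 + $365.95 + $58.22 + $17.96 + $13.47 + $17.96 = $605.74
Net pay = $1,795.59 − $605.74 = $1,189.85

$1,189.85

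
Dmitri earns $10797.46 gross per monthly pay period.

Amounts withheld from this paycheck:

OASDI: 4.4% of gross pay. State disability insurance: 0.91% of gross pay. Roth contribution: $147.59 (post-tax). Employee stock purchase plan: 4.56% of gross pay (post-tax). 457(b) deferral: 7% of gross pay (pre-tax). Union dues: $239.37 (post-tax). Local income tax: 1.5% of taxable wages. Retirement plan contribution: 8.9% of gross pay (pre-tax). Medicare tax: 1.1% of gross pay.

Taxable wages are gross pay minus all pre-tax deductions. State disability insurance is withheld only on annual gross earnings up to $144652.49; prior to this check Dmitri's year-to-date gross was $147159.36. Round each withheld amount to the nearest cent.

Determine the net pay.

Retirement plan contribution: $10797.46 × 0.089 = $960.97
457(b) deferral: $10797.46 × 0.07 = $755.82
Pre-tax total = $960.97 + $755.82 = $1716.79
Taxable wages = $10797.46 − $1716.79 = $9080.67
Local income tax: $9080.67 × 0.015 = $136.21
State disability insurance: annual cap $144652.49 already reached (YTD $147159.36), so $0.00
OASDI: $10797.46 × 0.044 = $475.09
Medicare tax: $10797.46 × 0.011 = $118.77
Employee stock purchase plan: $10797.46 × 0.0456 = $492.36
Union dues: $239.37
Roth contribution: $147.59
Total deductions = $960.97 + $755.82 + $136.21 + $0.00 + $475.09 + $118.77 + $492.36 + $239.37 + $147.59 = $3326.18
Net pay = $10797.46 − $3326.18 = $7471.28

$7471.28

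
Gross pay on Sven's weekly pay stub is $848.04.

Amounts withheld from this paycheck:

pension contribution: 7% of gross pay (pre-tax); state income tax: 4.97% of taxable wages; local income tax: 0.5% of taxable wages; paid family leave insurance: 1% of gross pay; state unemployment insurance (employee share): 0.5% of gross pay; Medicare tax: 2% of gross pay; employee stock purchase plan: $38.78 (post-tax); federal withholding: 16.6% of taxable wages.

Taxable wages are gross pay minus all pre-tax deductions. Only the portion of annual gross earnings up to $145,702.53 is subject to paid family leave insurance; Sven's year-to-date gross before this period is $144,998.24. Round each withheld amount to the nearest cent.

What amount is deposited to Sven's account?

Pension contribution: $848.04 × 0.07 = $59.36
Taxable wages = $848.04 − $59.36 = $788.68
State income tax: $788.68 × 0.0497 = $39.20
Local income tax: $788.68 × 0.005 = $3.94
Federal withholding: $788.68 × 0.166 = $130.92
State unemployment insurance (employee share): $848.04 × 0.005 = $4.24
Paid family leave insurance: only $145,702.53 − $144,998.24 = $704.29 of this check is subject → $704.29 × 0.01 = $7.04
Medicare tax: $848.04 × 0.02 = $16.96
Employee stock purchase plan: $38.78
Total deductions = $59.36 + $39.20 + $3.94 + $130.92 + $4.24 + $7.04 + $16.96 + $38.78 = $300.44
Net pay = $848.04 − $300.44 = $547.60

$547.60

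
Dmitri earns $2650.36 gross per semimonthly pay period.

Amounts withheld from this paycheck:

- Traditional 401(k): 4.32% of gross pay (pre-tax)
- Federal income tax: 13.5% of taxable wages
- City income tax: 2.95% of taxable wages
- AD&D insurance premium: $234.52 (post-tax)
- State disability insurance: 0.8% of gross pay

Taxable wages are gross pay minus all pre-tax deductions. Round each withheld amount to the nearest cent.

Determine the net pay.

Traditional 401(k): $2650.36 × 0.0432 = $114.50
Taxable wages = $2650.36 − $114.50 = $2535.86
Federal income tax: $2535.86 × 0.135 = $342.34
City income tax: $2535.86 × 0.0295 = $74.81
State disability insurance: $2650.36 × 0.008 = $21.20
AD&D insurance premium: $234.52
Total deductions = $114.50 + $342.34 + $74.81 + $21.20 + $234.52 = $787.37
Net pay = $2650.36 − $787.37 = $1862.99

$1862.99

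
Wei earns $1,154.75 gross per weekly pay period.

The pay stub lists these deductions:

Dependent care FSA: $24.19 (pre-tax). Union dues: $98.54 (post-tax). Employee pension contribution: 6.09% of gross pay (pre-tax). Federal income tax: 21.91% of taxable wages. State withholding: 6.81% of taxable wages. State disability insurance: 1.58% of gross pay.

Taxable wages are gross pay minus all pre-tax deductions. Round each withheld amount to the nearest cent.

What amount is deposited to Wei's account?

Employee pension contribution: $1,154.75 × 0.0609 = $70.32
Dependent care FSA: $24.19
Pre-tax total = $70.32 + $24.19 = $94.51
Taxable wages = $1,154.75 − $94.51 = $1,060.24
State withholding: $1,060.24 × 0.0681 = $72.20
Federal income tax: $1,060.24 × 0.2191 = $232.30
State disability insurance: $1,154.75 × 0.0158 = $18.25
Union dues: $98.54
Total deductions = $70.32 + $24.19 + $72.20 + $232.30 + $18.25 + $98.54 = $515.80
Net pay = $1,154.75 − $515.80 = $638.95

$638.95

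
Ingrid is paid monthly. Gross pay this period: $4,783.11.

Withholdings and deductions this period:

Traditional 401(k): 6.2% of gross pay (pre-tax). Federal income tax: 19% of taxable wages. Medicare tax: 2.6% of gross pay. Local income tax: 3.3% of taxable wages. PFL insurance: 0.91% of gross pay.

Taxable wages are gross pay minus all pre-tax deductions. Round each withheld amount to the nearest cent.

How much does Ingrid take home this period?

Traditional 401(k): $4,783.11 × 0.062 = $296.55
Taxable wages = $4,783.11 − $296.55 = $4,486.56
Local income tax: $4,486.56 × 0.033 = $148.06
Federal income tax: $4,486.56 × 0.19 = $852.45
Medicare tax: $4,783.11 × 0.026 = $124.36
PFL insurance: $4,783.11 × 0.0091 = $43.53
Total deductions = $296.55 + $148.06 + $852.45 + $124.36 + $43.53 = $1,464.95
Net pay = $4,783.11 − $1,464.95 = $3,318.16

$3,318.16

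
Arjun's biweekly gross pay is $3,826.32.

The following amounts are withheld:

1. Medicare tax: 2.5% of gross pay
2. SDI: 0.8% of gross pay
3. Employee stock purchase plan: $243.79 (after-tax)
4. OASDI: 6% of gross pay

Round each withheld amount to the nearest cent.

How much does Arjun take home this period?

SDI: $3,826.32 × 0.008 = $30.61
Medicare tax: $3,826.32 × 0.025 = $95.66
OASDI: $3,826.32 × 0.06 = $229.58
Employee stock purchase plan: $243.79
Total deductions = $30.61 + $95.66 + $229.58 + $243.79 = $599.64
Net pay = $3,826.32 − $599.64 = $3,226.68

$3,226.68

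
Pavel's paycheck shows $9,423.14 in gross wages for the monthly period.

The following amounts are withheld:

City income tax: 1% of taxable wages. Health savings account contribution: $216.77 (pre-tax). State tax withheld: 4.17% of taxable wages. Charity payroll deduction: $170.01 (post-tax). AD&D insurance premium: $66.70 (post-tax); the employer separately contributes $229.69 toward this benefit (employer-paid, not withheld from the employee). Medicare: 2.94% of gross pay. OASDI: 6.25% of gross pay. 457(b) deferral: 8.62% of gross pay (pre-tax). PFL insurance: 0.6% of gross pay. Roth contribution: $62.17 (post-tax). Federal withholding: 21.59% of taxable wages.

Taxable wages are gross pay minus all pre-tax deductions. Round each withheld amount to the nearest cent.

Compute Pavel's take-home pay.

Health savings account contribution: $216.77
457(b) deferral: $9,423.14 × 0.0862 = $812.27
Pre-tax total = $216.77 + $812.27 = $1,029.04
Taxable wages = $9,423.14 − $1,029.04 = $8,394.10
Federal withholding: $8,394.10 × 0.2159 = $1,812.29
State tax withheld: $8,394.10 × 0.0417 = $350.03
City income tax: $8,394.10 × 0.01 = $83.94
PFL insurance: $9,423.14 × 0.006 = $56.54
Medicare: $9,423.14 × 0.0294 = $277.04
OASDI: $9,423.14 × 0.0625 = $588.95
Roth contribution: $62.17
AD&D insurance premium: $66.70
Charity payroll deduction: $170.01
(Employer's $229.69 toward AD&D insurance premium is not withheld from the employee.)
Total deductions = $216.77 + $812.27 + $1,812.29 + $350.03 + $83.94 + $56.54 + $277.04 + $588.95 + $62.17 + $66.70 + $170.01 = $4,496.71
Net pay = $9,423.14 − $4,496.71 = $4,926.43

$4,926.43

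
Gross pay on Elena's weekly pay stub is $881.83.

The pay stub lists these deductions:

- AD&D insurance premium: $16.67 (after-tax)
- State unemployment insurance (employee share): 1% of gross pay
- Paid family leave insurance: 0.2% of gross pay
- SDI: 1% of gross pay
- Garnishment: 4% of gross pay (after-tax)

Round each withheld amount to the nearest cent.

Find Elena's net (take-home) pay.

Paid family leave insurance: $881.83 × 0.002 = $1.76
SDI: $881.83 × 0.01 = $8.82
State unemployment insurance (employee share): $881.83 × 0.01 = $8.82
Garnishment: $881.83 × 0.04 = $35.27
AD&D insurance premium: $16.67
Total deductions = $1.76 + $8.82 + $8.82 + $35.27 + $16.67 = $71.34
Net pay = $881.83 − $71.34 = $810.49

$810.49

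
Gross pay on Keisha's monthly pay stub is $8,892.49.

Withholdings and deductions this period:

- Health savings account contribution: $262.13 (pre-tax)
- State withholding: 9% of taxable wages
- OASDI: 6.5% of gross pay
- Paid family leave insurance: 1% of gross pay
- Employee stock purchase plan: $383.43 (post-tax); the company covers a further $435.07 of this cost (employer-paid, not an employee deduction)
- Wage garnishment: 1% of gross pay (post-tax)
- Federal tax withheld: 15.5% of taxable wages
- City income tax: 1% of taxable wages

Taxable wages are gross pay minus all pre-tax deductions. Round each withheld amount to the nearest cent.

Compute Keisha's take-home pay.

$5,290.34

Health savings account contribution: $262.13
Taxable wages = $8,892.49 − $262.13 = $8,630.36
State withholding: $8,630.36 × 0.09 = $776.73
Federal tax withheld: $8,630.36 × 0.155 = $1,337.71
City income tax: $8,630.36 × 0.01 = $86.30
Paid family leave insurance: $8,892.49 × 0.01 = $88.92
OASDI: $8,892.49 × 0.065 = $578.01
Employee stock purchase plan: $383.43
Wage garnishment: $8,892.49 × 0.01 = $88.92
(Employer's $435.07 toward employee stock purchase plan is not withheld from the employee.)
Total deductions = $262.13 + $776.73 + $1,337.71 + $86.30 + $88.92 + $578.01 + $383.43 + $88.92 = $3,602.15
Net pay = $8,892.49 − $3,602.15 = $5,290.34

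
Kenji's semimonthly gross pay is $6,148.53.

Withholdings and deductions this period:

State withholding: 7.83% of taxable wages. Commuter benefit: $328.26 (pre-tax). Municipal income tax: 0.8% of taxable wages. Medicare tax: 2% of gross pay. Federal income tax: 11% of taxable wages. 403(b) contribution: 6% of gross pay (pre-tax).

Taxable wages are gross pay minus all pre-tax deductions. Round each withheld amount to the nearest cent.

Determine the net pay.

$4,258.29

Commuter benefit: $328.26
403(b) contribution: $6,148.53 × 0.06 = $368.91
Pre-tax total = $328.26 + $368.91 = $697.17
Taxable wages = $6,148.53 − $697.17 = $5,451.36
State withholding: $5,451.36 × 0.0783 = $426.84
Federal income tax: $5,451.36 × 0.11 = $599.65
Municipal income tax: $5,451.36 × 0.008 = $43.61
Medicare tax: $6,148.53 × 0.02 = $122.97
Total deductions = $328.26 + $368.91 + $426.84 + $599.65 + $43.61 + $122.97 = $1,890.24
Net pay = $6,148.53 − $1,890.24 = $4,258.29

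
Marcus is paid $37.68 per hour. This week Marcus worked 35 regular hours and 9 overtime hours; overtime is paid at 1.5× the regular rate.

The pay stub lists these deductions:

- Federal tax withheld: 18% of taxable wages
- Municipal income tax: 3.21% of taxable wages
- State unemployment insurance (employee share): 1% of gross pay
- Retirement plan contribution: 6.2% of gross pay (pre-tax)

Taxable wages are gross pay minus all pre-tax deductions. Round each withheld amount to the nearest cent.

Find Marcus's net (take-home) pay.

$1,332.33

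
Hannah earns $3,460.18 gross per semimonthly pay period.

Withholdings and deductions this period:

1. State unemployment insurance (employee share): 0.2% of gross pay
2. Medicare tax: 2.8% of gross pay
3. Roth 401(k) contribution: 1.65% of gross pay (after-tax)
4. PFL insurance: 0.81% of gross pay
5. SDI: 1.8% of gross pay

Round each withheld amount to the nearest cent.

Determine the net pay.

$3,208.97

State unemployment insurance (employee share): $3,460.18 × 0.002 = $6.92
PFL insurance: $3,460.18 × 0.0081 = $28.03
Medicare tax: $3,460.18 × 0.028 = $96.89
SDI: $3,460.18 × 0.018 = $62.28
Roth 401(k) contribution: $3,460.18 × 0.0165 = $57.09
Total deductions = $6.92 + $28.03 + $96.89 + $62.28 + $57.09 = $251.21
Net pay = $3,460.18 − $251.21 = $3,208.97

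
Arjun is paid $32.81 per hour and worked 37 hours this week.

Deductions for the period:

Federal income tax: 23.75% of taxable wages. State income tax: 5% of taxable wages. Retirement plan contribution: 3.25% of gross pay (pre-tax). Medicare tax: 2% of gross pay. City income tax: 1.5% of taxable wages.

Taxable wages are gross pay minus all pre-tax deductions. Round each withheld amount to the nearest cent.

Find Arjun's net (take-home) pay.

$794.94

Gross pay: 37 × $32.81 = $1213.97
Retirement plan contribution: $1213.97 × 0.0325 = $39.45
Taxable wages = $1213.97 − $39.45 = $1174.52
Federal income tax: $1174.52 × 0.2375 = $278.95
City income tax: $1174.52 × 0.015 = $17.62
State income tax: $1174.52 × 0.05 = $58.73
Medicare tax: $1213.97 × 0.02 = $24.28
Total deductions = $39.45 + $278.95 + $17.62 + $58.73 + $24.28 = $419.03
Net pay = $1213.97 − $419.03 = $794.94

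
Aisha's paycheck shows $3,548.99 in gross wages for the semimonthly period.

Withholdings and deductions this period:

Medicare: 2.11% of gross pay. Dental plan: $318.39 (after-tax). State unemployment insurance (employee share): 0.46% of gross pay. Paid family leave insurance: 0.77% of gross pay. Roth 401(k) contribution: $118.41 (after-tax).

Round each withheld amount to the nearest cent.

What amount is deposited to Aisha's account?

$2,993.65

Paid family leave insurance: $3,548.99 × 0.0077 = $27.33
State unemployment insurance (employee share): $3,548.99 × 0.0046 = $16.33
Medicare: $3,548.99 × 0.0211 = $74.88
Dental plan: $318.39
Roth 401(k) contribution: $118.41
Total deductions = $27.33 + $16.33 + $74.88 + $318.39 + $118.41 = $555.34
Net pay = $3,548.99 − $555.34 = $2,993.65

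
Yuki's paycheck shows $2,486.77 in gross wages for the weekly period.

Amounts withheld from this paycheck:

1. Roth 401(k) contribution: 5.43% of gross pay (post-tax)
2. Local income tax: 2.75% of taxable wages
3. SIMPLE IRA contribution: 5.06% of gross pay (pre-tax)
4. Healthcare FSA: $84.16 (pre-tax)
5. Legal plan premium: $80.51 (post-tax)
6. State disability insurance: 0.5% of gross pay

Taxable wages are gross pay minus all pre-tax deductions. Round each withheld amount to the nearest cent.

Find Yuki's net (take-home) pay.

SIMPLE IRA contribution: $2,486.77 × 0.0506 = $125.83
Healthcare FSA: $84.16
Pre-tax total = $125.83 + $84.16 = $209.99
Taxable wages = $2,486.77 − $209.99 = $2,276.78
Local income tax: $2,276.78 × 0.0275 = $62.61
State disability insurance: $2,486.77 × 0.005 = $12.43
Legal plan premium: $80.51
Roth 401(k) contribution: $2,486.77 × 0.0543 = $135.03
Total deductions = $125.83 + $84.16 + $62.61 + $12.43 + $80.51 + $135.03 = $500.57
Net pay = $2,486.77 − $500.57 = $1,986.20

$1,986.20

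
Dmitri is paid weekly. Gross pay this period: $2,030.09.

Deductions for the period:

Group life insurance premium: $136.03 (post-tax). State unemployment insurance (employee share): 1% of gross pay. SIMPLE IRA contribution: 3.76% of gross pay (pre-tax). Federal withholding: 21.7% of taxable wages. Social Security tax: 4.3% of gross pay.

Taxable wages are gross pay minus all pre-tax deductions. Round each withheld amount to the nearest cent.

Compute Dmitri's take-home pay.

$1,286.17

SIMPLE IRA contribution: $2,030.09 × 0.0376 = $76.33
Taxable wages = $2,030.09 − $76.33 = $1,953.76
Federal withholding: $1,953.76 × 0.217 = $423.97
State unemployment insurance (employee share): $2,030.09 × 0.01 = $20.30
Social Security tax: $2,030.09 × 0.043 = $87.29
Group life insurance premium: $136.03
Total deductions = $76.33 + $423.97 + $20.30 + $87.29 + $136.03 = $743.92
Net pay = $2,030.09 − $743.92 = $1,286.17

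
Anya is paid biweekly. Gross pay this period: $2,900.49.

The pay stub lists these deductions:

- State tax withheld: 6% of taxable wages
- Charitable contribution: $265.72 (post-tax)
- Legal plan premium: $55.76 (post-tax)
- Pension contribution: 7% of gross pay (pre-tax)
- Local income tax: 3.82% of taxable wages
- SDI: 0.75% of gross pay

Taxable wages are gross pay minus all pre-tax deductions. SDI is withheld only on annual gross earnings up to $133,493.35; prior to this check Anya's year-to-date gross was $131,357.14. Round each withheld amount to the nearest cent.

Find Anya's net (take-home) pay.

Pension contribution: $2,900.49 × 0.07 = $203.03
Taxable wages = $2,900.49 − $203.03 = $2,697.46
State tax withheld: $2,697.46 × 0.06 = $161.85
Local income tax: $2,697.46 × 0.0382 = $103.04
SDI: only $133,493.35 − $131,357.14 = $2,136.21 of this check is subject → $2,136.21 × 0.0075 = $16.02
Legal plan premium: $55.76
Charitable contribution: $265.72
Total deductions = $203.03 + $161.85 + $103.04 + $16.02 + $55.76 + $265.72 = $805.42
Net pay = $2,900.49 − $805.42 = $2,095.07

$2,095.07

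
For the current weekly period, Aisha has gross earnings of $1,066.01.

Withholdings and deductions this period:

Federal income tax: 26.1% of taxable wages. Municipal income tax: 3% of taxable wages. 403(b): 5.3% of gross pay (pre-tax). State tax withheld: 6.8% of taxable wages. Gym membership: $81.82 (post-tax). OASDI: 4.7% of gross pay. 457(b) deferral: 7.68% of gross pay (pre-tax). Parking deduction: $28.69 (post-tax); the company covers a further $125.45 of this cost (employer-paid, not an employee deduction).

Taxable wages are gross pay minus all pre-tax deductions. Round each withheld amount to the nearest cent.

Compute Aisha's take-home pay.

$434.01

403(b): $1,066.01 × 0.053 = $56.50
457(b) deferral: $1,066.01 × 0.0768 = $81.87
Pre-tax total = $56.50 + $81.87 = $138.37
Taxable wages = $1,066.01 − $138.37 = $927.64
Federal income tax: $927.64 × 0.261 = $242.11
Municipal income tax: $927.64 × 0.03 = $27.83
State tax withheld: $927.64 × 0.068 = $63.08
OASDI: $1,066.01 × 0.047 = $50.10
Parking deduction: $28.69
Gym membership: $81.82
(Employer's $125.45 toward parking deduction is not withheld from the employee.)
Total deductions = $56.50 + $81.87 + $242.11 + $27.83 + $63.08 + $50.10 + $28.69 + $81.82 = $632.00
Net pay = $1,066.01 − $632.00 = $434.01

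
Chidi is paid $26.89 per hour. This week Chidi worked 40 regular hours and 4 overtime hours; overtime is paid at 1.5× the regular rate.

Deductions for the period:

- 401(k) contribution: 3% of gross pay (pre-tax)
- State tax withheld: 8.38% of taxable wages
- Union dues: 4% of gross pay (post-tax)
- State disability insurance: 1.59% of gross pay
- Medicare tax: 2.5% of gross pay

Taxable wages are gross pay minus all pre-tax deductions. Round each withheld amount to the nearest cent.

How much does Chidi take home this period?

Regular pay: 40 × $26.89 = $1,075.60
Overtime pay: 4 × $26.89 × 1.5 = $161.34
Gross pay = $1,075.60 + $161.34 = $1,236.94
401(k) contribution: $1,236.94 × 0.03 = $37.11
Taxable wages = $1,236.94 − $37.11 = $1,199.83
State tax withheld: $1,199.83 × 0.0838 = $100.55
Medicare tax: $1,236.94 × 0.025 = $30.92
State disability insurance: $1,236.94 × 0.0159 = $19.67
Union dues: $1,236.94 × 0.04 = $49.48
Total deductions = $37.11 + $100.55 + $30.92 + $19.67 + $49.48 = $237.73
Net pay = $1,236.94 − $237.73 = $999.21

$999.21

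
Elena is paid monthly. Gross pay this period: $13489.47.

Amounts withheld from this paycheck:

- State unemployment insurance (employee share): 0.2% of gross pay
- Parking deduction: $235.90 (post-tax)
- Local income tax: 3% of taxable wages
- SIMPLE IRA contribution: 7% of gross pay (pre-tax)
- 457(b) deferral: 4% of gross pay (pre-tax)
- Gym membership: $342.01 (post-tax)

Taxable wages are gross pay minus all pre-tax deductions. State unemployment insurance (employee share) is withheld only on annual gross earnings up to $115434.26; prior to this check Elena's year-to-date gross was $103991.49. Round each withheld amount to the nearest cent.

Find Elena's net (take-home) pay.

457(b) deferral: $13489.47 × 0.04 = $539.58
SIMPLE IRA contribution: $13489.47 × 0.07 = $944.26
Pre-tax total = $539.58 + $944.26 = $1483.84
Taxable wages = $13489.47 − $1483.84 = $12005.63
Local income tax: $12005.63 × 0.03 = $360.17
State unemployment insurance (employee share): only $115434.26 − $103991.49 = $11442.77 of this check is subject → $11442.77 × 0.002 = $22.89
Parking deduction: $235.90
Gym membership: $342.01
Total deductions = $539.58 + $944.26 + $360.17 + $22.89 + $235.90 + $342.01 = $2444.81
Net pay = $13489.47 − $2444.81 = $11044.66

$11044.66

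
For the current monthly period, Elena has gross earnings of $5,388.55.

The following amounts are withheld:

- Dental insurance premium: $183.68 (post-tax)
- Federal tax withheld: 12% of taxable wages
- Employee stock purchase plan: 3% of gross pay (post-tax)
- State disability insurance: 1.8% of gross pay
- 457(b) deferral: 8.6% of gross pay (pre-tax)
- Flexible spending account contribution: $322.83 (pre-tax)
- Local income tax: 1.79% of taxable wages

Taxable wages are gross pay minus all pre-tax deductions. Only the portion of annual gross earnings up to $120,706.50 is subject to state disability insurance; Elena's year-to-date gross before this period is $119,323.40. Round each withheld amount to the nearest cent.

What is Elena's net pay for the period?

457(b) deferral: $5,388.55 × 0.086 = $463.42
Flexible spending account contribution: $322.83
Pre-tax total = $463.42 + $322.83 = $786.25
Taxable wages = $5,388.55 − $786.25 = $4,602.30
Local income tax: $4,602.30 × 0.0179 = $82.38
Federal tax withheld: $4,602.30 × 0.12 = $552.28
State disability insurance: only $120,706.50 − $119,323.40 = $1,383.10 of this check is subject → $1,383.10 × 0.018 = $24.90
Dental insurance premium: $183.68
Employee stock purchase plan: $5,388.55 × 0.03 = $161.66
Total deductions = $463.42 + $322.83 + $82.38 + $552.28 + $24.90 + $183.68 + $161.66 = $1,791.15
Net pay = $5,388.55 − $1,791.15 = $3,597.40

$3,597.40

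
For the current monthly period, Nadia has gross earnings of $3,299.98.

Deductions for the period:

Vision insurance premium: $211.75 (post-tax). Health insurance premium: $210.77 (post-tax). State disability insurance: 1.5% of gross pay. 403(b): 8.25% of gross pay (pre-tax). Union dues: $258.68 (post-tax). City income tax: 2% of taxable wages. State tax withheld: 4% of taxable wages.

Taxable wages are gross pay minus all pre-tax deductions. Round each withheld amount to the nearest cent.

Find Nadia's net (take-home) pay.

403(b): $3,299.98 × 0.0825 = $272.25
Taxable wages = $3,299.98 − $272.25 = $3,027.73
City income tax: $3,027.73 × 0.02 = $60.55
State tax withheld: $3,027.73 × 0.04 = $121.11
State disability insurance: $3,299.98 × 0.015 = $49.50
Vision insurance premium: $211.75
Health insurance premium: $210.77
Union dues: $258.68
Total deductions = $272.25 + $60.55 + $121.11 + $49.50 + $211.75 + $210.77 + $258.68 = $1,184.61
Net pay = $3,299.98 − $1,184.61 = $2,115.37

$2,115.37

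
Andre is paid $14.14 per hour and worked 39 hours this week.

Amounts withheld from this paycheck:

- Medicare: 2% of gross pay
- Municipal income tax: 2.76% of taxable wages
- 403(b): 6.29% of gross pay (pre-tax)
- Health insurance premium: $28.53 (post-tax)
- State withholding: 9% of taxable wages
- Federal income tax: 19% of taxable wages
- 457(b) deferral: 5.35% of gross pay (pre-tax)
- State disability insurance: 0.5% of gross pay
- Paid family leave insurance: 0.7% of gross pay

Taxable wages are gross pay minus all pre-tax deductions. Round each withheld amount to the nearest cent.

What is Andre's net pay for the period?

$291.21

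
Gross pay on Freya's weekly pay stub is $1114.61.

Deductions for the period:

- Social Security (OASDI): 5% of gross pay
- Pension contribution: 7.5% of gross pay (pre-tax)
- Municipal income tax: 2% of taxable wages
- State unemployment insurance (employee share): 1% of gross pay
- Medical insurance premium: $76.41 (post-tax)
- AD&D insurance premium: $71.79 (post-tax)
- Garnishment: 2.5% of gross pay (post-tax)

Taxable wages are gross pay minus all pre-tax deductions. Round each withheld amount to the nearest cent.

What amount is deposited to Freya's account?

Pension contribution: $1114.61 × 0.075 = $83.60
Taxable wages = $1114.61 − $83.60 = $1031.01
Municipal income tax: $1031.01 × 0.02 = $20.62
State unemployment insurance (employee share): $1114.61 × 0.01 = $11.15
Social Security (OASDI): $1114.61 × 0.05 = $55.73
Garnishment: $1114.61 × 0.025 = $27.87
AD&D insurance premium: $71.79
Medical insurance premium: $76.41
Total deductions = $83.60 + $20.62 + $11.15 + $55.73 + $27.87 + $71.79 + $76.41 = $347.17
Net pay = $1114.61 − $347.17 = $767.44

$767.44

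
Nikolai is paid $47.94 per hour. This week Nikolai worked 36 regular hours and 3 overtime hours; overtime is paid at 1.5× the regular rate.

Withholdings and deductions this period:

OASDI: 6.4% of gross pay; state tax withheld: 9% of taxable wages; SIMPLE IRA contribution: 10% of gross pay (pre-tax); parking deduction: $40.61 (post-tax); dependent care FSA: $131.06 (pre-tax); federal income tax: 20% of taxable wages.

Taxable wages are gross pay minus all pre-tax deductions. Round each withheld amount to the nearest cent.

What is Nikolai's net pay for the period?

Regular pay: 36 × $47.94 = $1,725.84
Overtime pay: 3 × $47.94 × 1.5 = $215.73
Gross pay = $1,725.84 + $215.73 = $1,941.57
SIMPLE IRA contribution: $1,941.57 × 0.1 = $194.16
Dependent care FSA: $131.06
Pre-tax total = $194.16 + $131.06 = $325.22
Taxable wages = $1,941.57 − $325.22 = $1,616.35
Federal income tax: $1,616.35 × 0.2 = $323.27
State tax withheld: $1,616.35 × 0.09 = $145.47
OASDI: $1,941.57 × 0.064 = $124.26
Parking deduction: $40.61
Total deductions = $194.16 + $131.06 + $323.27 + $145.47 + $124.26 + $40.61 = $958.83
Net pay = $1,941.57 − $958.83 = $982.74

$982.74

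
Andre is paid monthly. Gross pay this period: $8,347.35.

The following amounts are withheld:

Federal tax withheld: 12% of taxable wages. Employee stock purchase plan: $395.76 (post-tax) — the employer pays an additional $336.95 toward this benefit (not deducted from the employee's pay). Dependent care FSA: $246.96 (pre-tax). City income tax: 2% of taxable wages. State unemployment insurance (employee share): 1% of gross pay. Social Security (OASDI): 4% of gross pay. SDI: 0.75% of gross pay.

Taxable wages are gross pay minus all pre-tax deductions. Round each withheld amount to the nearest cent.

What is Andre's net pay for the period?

Dependent care FSA: $246.96
Taxable wages = $8,347.35 − $246.96 = $8,100.39
Federal tax withheld: $8,100.39 × 0.12 = $972.05
City income tax: $8,100.39 × 0.02 = $162.01
State unemployment insurance (employee share): $8,347.35 × 0.01 = $83.47
SDI: $8,347.35 × 0.0075 = $62.61
Social Security (OASDI): $8,347.35 × 0.04 = $333.89
Employee stock purchase plan: $395.76
(Employer's $336.95 toward employee stock purchase plan is not withheld from the employee.)
Total deductions = $246.96 + $972.05 + $162.01 + $83.47 + $62.61 + $333.89 + $395.76 = $2,256.75
Net pay = $8,347.35 − $2,256.75 = $6,090.60

$6,090.60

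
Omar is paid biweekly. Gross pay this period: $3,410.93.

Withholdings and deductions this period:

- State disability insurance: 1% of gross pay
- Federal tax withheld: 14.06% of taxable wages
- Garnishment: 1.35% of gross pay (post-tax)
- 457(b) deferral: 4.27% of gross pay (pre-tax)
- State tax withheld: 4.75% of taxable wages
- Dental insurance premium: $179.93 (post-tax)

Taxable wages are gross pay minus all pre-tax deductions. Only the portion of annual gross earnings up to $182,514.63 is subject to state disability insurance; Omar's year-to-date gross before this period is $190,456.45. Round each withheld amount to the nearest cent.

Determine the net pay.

$2,425.10

457(b) deferral: $3,410.93 × 0.0427 = $145.65
Taxable wages = $3,410.93 − $145.65 = $3,265.28
State tax withheld: $3,265.28 × 0.0475 = $155.10
Federal tax withheld: $3,265.28 × 0.1406 = $459.10
State disability insurance: annual cap $182,514.63 already reached (YTD $190,456.45), so $0.00
Garnishment: $3,410.93 × 0.0135 = $46.05
Dental insurance premium: $179.93
Total deductions = $145.65 + $155.10 + $459.10 + $0.00 + $46.05 + $179.93 = $985.83
Net pay = $3,410.93 − $985.83 = $2,425.10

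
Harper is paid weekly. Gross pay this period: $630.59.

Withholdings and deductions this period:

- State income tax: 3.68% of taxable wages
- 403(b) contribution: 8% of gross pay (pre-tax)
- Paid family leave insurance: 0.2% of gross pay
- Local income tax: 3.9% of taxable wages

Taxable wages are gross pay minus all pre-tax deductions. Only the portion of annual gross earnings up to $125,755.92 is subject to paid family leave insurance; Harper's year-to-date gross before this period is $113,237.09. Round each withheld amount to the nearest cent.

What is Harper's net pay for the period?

$534.90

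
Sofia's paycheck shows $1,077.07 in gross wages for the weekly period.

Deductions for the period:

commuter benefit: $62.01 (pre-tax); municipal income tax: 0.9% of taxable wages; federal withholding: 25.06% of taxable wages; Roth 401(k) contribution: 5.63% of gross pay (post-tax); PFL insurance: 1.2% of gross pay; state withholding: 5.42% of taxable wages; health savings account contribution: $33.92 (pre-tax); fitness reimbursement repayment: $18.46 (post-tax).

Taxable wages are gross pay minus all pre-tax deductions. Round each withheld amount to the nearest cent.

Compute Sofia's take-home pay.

$581.24

Health savings account contribution: $33.92
Commuter benefit: $62.01
Pre-tax total = $33.92 + $62.01 = $95.93
Taxable wages = $1,077.07 − $95.93 = $981.14
Municipal income tax: $981.14 × 0.009 = $8.83
Federal withholding: $981.14 × 0.2506 = $245.87
State withholding: $981.14 × 0.0542 = $53.18
PFL insurance: $1,077.07 × 0.012 = $12.92
Fitness reimbursement repayment: $18.46
Roth 401(k) contribution: $1,077.07 × 0.0563 = $60.64
Total deductions = $33.92 + $62.01 + $8.83 + $245.87 + $53.18 + $12.92 + $18.46 + $60.64 = $495.83
Net pay = $1,077.07 − $495.83 = $581.24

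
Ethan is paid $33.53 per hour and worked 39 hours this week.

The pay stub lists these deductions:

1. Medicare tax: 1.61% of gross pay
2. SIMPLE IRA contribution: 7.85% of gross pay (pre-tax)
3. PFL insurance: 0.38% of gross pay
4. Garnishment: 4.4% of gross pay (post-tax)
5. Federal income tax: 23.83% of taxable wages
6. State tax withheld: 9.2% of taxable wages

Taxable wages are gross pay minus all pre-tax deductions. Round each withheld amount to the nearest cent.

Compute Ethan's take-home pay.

$723.44

Gross pay: 39 × $33.53 = $1,307.67
SIMPLE IRA contribution: $1,307.67 × 0.0785 = $102.65
Taxable wages = $1,307.67 − $102.65 = $1,205.02
Federal income tax: $1,205.02 × 0.2383 = $287.16
State tax withheld: $1,205.02 × 0.092 = $110.86
Medicare tax: $1,307.67 × 0.0161 = $21.05
PFL insurance: $1,307.67 × 0.0038 = $4.97
Garnishment: $1,307.67 × 0.044 = $57.54
Total deductions = $102.65 + $287.16 + $110.86 + $21.05 + $4.97 + $57.54 = $584.23
Net pay = $1,307.67 − $584.23 = $723.44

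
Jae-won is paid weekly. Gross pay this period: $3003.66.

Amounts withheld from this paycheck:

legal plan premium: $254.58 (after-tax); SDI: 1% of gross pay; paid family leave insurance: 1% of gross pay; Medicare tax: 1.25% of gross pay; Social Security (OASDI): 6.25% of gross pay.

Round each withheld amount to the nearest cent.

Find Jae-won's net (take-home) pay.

Medicare tax: $3003.66 × 0.0125 = $37.55
Social Security (OASDI): $3003.66 × 0.0625 = $187.73
Paid family leave insurance: $3003.66 × 0.01 = $30.04
SDI: $3003.66 × 0.01 = $30.04
Legal plan premium: $254.58
Total deductions = $37.55 + $187.73 + $30.04 + $30.04 + $254.58 = $539.94
Net pay = $3003.66 − $539.94 = $2463.72

$2463.72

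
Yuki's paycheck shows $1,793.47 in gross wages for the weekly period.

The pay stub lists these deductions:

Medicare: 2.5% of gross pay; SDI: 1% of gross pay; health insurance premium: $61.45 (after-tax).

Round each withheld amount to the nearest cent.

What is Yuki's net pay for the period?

SDI: $1,793.47 × 0.01 = $17.93
Medicare: $1,793.47 × 0.025 = $44.84
Health insurance premium: $61.45
Total deductions = $17.93 + $44.84 + $61.45 = $124.22
Net pay = $1,793.47 − $124.22 = $1,669.25

$1,669.25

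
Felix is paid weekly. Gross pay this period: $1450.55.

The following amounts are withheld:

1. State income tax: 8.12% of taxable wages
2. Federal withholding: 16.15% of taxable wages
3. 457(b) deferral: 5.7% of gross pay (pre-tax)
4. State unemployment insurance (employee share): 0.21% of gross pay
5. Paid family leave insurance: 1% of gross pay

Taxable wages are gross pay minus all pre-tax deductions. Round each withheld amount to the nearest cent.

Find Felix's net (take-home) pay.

$1018.33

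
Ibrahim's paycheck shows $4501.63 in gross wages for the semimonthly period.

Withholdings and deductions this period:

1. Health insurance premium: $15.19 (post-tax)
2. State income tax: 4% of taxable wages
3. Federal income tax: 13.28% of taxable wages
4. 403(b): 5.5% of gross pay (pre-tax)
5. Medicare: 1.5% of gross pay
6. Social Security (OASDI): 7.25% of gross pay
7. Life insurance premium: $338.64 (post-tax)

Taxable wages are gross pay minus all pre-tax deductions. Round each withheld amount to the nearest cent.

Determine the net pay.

$2771.22

403(b): $4501.63 × 0.055 = $247.59
Taxable wages = $4501.63 − $247.59 = $4254.04
Federal income tax: $4254.04 × 0.1328 = $564.94
State income tax: $4254.04 × 0.04 = $170.16
Social Security (OASDI): $4501.63 × 0.0725 = $326.37
Medicare: $4501.63 × 0.015 = $67.52
Life insurance premium: $338.64
Health insurance premium: $15.19
Total deductions = $247.59 + $564.94 + $170.16 + $326.37 + $67.52 + $338.64 + $15.19 = $1730.41
Net pay = $4501.63 − $1730.41 = $2771.22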